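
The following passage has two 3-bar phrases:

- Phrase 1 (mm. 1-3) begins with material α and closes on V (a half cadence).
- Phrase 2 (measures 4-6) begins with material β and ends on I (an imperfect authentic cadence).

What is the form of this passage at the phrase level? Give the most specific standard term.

contrasting period

Phrase 1 ends with a half cadence (weaker) and phrase 2 with an imperfect authentic cadence (stronger): antecedent + consequent = a period.
The two phrases open with different material (α / β), so the period is contrasting.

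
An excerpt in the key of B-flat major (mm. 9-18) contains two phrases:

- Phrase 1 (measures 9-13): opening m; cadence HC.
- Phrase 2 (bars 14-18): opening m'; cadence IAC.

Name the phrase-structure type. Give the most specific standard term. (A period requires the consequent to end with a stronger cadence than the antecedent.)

Phrase 1 ends with a half cadence (weaker) and phrase 2 with an imperfect authentic cadence (stronger): antecedent + consequent = a period.
The two phrases open with the same material (m / m'), so the period is parallel.

parallel period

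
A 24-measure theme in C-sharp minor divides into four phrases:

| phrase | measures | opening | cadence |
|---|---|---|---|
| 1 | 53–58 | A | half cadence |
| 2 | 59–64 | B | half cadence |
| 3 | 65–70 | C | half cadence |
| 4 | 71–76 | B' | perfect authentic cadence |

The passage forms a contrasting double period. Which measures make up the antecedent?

In a double period the first pair of phrases (ending half cadence) is the large antecedent and the second pair (ending perfect authentic cadence) is the large consequent; the antecedent is measures 53–64.

measures 53–64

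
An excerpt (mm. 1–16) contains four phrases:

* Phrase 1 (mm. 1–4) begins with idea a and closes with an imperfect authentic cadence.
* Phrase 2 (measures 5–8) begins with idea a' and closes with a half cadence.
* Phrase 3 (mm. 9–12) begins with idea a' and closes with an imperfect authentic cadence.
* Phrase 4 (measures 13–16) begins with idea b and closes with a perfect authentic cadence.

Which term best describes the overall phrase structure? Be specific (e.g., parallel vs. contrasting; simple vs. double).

parallel double period

Four phrases in two halves: the first half (mm. 1–8) ends with a half cadence, the second (bars 9-16) with a perfect authentic cadence — a large antecedent–consequent pair, i.e. a double period.
Phrase 3 begins with the same material as phrase 1, making it parallel.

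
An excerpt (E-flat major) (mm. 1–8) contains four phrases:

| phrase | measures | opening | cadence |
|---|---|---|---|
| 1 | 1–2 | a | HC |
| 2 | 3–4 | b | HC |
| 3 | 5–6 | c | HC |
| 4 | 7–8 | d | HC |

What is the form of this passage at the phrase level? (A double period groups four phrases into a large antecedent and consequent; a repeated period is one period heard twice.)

phrase group

Phrase 4 ends with a half cadence, no stronger than phrase 2's half cadence, so the four phrases do not form a double period; nor do phrases 3–4 duplicate 1–2, so it is not a repeated period. With no phrase reaching a conclusive cadence, the passage is a phrase group.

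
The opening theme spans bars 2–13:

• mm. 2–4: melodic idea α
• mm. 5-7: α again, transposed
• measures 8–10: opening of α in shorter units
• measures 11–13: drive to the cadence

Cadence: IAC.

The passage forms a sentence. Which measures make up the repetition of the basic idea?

The presentation of a sentence is the basic idea (measures 2–4) plus its repetition (measures 5–7); the repetition of the basic idea is therefore bars 5-7.

measures 5–7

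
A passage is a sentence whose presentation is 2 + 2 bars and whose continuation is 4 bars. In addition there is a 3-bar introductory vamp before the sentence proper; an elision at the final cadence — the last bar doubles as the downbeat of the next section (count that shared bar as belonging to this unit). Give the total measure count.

11 measures

Basic sentence: 2 + 2 + 4 = 8 bars.
8 (basic form) + 3 (introduction) = 11.
The elision shares a bar with the next section but does not change this unit's count.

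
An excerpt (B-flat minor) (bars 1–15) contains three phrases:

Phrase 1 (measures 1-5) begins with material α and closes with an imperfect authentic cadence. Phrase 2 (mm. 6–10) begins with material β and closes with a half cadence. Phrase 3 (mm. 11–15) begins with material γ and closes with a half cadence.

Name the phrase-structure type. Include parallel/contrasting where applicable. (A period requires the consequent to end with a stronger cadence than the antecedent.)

phrase group

The final phrase closes with a half cadence, which is not stronger than the preceding half cadence; the 3 phrases lack an overall antecedent–consequent design and so form a phrase group.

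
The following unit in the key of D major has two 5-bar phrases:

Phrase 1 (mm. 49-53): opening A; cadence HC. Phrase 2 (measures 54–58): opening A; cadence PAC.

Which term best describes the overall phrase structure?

Phrase 1 ends with a half cadence (weaker) and phrase 2 with a perfect authentic cadence (stronger): antecedent + consequent = a period.
The two phrases open with the same material (A / A), so the period is parallel.

parallel period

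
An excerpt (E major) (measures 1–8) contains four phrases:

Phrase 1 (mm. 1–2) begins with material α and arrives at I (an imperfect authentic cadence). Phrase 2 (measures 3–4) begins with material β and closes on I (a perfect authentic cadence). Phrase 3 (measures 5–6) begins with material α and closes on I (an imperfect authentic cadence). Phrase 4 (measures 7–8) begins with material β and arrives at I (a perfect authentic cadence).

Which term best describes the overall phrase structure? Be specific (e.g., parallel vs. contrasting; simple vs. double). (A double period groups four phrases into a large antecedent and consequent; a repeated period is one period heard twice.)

repeated period

The cadence pattern IAC–PAC–IAC–PAC is weak–strong twice, and phrases 3–4 restate phrases 1–2: a period heard twice, not a double period (which would end weakly at phrase 2).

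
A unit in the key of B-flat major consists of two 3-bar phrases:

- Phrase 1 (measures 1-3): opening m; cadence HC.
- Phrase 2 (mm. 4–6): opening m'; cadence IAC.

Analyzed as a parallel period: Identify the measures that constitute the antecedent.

The antecedent is the phrase ending with the weaker cadence (half cadence, phrase 1) and the consequent the one ending more conclusively (imperfect authentic cadence, phrase 2); the antecedent is mm. 1–3.

measures 1–3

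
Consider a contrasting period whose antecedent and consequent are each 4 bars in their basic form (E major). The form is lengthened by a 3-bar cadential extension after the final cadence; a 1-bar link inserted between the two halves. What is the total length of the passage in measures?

12 measures

Basic contrasting period: 4 + 4 = 8 bars.
8 (basic form) + 3 (cadential extension) + 1 (link) = 12.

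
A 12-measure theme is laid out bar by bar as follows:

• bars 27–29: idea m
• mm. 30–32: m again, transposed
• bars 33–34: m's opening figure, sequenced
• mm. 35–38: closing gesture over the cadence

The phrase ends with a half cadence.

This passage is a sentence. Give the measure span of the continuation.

After the presentation (mm. 27–32), the continuation covers the fragmentation through the cadence: mm. 33–38.

measures 33–38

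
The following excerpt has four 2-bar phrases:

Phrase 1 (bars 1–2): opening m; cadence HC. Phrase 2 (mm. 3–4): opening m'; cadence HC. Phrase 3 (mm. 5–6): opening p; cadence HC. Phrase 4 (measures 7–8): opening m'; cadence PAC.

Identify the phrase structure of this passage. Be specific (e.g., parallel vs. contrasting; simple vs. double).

contrasting double period

Four phrases in two halves: the first half (mm. 1–4) ends with a half cadence, the second (bars 5-8) with a perfect authentic cadence — a large antecedent–consequent pair, i.e. a double period.
Phrase 3 begins with different material from phrase 1, making it contrasting.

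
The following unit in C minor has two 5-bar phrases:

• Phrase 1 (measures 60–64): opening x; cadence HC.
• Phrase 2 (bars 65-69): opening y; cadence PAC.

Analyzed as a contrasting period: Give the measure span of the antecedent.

measures 60–64

The antecedent is the phrase ending with the weaker cadence (half cadence, phrase 1) and the consequent the one ending more conclusively (perfect authentic cadence, phrase 2); the antecedent is measures 60–64.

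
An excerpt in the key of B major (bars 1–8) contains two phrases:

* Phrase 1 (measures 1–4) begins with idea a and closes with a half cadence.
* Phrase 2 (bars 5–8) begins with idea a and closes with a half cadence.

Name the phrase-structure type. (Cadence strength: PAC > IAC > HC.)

repeated phrase

Both phrases have the same opening (a) and the same cadence (half cadence): the second is a restatement, not a consequent, so this is a repeated phrase rather than a period.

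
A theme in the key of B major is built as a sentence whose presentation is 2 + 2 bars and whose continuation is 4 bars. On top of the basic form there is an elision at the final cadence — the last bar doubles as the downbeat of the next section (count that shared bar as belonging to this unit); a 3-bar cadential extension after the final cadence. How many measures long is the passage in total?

11 measures

Basic sentence: 2 + 2 + 4 = 8 bars.
8 (basic form) + 3 (cadential extension) = 11.
The elision shares a bar with the next section but does not change this unit's count.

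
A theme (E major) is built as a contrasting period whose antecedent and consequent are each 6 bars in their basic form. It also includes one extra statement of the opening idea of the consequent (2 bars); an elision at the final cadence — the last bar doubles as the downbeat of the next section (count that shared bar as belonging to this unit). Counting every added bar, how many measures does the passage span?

Basic contrasting period: 6 + 6 = 12 bars.
12 (basic form) + 2 (extra statement) = 14.
The elision shares a bar with the next section but does not change this unit's count.

14 measures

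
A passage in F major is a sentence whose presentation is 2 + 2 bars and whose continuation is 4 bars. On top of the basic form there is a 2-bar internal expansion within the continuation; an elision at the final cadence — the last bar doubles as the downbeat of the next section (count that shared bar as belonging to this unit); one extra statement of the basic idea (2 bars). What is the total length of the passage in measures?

12 measures

Basic sentence: 2 + 2 + 4 = 8 bars.
8 (basic form) + 2 (internal expansion) + 2 (extra statement) = 12.
The elision shares a bar with the next section but does not change this unit's count.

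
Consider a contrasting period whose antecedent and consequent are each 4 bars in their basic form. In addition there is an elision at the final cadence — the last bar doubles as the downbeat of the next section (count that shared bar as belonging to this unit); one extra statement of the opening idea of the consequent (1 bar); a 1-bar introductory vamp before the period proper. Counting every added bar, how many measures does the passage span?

Basic contrasting period: 4 + 4 = 8 bars.
8 (basic form) + 1 (extra statement) + 1 (introduction) = 10.
The elision shares a bar with the next section but does not change this unit's count.

10 measures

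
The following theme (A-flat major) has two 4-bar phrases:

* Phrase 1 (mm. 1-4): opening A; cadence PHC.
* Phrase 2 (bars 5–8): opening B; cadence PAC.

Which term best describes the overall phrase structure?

Phrase 1 ends with a Phrygian half cadence (weaker) and phrase 2 with a perfect authentic cadence (stronger): antecedent + consequent = a period.
The two phrases open with different material (A / B), so the period is contrasting.

contrasting period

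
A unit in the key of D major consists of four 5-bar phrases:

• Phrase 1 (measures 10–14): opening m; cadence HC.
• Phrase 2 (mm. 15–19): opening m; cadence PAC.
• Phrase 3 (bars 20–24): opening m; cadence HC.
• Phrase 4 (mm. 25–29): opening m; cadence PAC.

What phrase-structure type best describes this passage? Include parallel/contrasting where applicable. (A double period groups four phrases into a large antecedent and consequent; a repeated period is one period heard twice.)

repeated period

The cadence pattern HC–PAC–HC–PAC is weak–strong twice, and phrases 3–4 restate phrases 1–2: a period heard twice, not a double period (which would end weakly at phrase 2).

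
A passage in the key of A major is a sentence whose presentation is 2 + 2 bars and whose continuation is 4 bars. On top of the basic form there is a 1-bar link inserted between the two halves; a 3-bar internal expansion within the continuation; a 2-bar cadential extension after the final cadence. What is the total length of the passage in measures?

Basic sentence: 2 + 2 + 4 = 8 bars.
8 (basic form) + 1 (link) + 3 (internal expansion) + 2 (cadential extension) = 14.

14 measures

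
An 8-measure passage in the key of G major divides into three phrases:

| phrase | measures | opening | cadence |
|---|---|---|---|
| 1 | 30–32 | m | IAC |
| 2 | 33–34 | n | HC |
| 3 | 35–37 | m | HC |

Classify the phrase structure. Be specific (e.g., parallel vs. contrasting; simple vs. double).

phrase group

The final phrase closes with a half cadence, which is not stronger than the preceding half cadence; the 3 phrases lack an overall antecedent–consequent design and so form a phrase group.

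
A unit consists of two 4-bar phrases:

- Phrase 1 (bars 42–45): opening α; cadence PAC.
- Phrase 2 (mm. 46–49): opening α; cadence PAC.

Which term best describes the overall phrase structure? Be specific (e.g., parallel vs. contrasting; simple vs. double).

Both phrases have the same opening (α) and the same cadence (perfect authentic cadence): the second is a restatement, not a consequent, so this is a repeated phrase rather than a period.

repeated phrase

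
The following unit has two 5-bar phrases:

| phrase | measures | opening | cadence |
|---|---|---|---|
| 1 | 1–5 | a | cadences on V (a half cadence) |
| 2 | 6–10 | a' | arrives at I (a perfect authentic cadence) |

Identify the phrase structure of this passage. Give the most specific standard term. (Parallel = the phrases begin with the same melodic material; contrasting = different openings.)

parallel period

Phrase 1 ends with a half cadence (weaker) and phrase 2 with a perfect authentic cadence (stronger): antecedent + consequent = a period.
The two phrases open with the same material (a / a'), so the period is parallel.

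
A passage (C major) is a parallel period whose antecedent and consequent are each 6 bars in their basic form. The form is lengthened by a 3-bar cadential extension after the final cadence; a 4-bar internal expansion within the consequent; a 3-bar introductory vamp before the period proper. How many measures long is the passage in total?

22 measures

Basic parallel period: 6 + 6 = 12 bars.
12 (basic form) + 3 (cadential extension) + 4 (internal expansion) + 3 (introduction) = 22.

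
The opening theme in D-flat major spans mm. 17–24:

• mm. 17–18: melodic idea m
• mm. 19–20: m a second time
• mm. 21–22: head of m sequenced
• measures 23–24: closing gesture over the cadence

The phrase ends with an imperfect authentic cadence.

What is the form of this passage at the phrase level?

sentence

Basic idea (mm. 17–18) + its repetition (measures 19-20) form the presentation; fragmentation and cadence (bars 21-24) form the continuation — the 8-bar whole is a sentence.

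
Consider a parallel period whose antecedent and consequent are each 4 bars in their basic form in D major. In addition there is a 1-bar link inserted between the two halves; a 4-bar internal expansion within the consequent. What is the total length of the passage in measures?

13 measures

Basic parallel period: 4 + 4 = 8 bars.
8 (basic form) + 1 (link) + 4 (internal expansion) = 13.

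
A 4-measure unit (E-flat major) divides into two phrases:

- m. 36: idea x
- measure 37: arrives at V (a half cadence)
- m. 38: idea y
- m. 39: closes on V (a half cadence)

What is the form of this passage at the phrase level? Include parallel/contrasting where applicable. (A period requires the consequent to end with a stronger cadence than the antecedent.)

phrase group

The second phrase closes with a half cadence, which is not stronger than the first phrase's half cadence; without a weak→strong cadential pair there is no antecedent–consequent relationship, so this is a phrase group rather than a period.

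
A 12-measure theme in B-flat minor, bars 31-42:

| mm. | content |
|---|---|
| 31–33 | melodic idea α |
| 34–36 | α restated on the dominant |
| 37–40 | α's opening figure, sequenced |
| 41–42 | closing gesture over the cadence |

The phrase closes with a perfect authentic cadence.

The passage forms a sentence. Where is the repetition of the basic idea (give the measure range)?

The presentation of a sentence is the basic idea (mm. 31-33) plus its repetition (mm. 34-36); the repetition of the basic idea is therefore bars 34-36.

measures 34–36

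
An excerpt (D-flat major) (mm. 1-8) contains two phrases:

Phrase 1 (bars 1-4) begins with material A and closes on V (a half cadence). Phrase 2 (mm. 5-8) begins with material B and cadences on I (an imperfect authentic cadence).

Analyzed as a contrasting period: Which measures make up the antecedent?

measures 1–4

The antecedent is the phrase ending with the weaker cadence (half cadence, phrase 1) and the consequent the one ending more conclusively (imperfect authentic cadence, phrase 2); the antecedent is measures 1–4.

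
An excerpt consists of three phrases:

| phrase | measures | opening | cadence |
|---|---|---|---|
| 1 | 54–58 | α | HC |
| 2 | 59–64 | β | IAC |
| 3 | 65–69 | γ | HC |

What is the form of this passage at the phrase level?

The final phrase closes with a half cadence, which is not stronger than the preceding imperfect authentic cadence; the 3 phrases lack an overall antecedent–consequent design and so form a phrase group.

phrase group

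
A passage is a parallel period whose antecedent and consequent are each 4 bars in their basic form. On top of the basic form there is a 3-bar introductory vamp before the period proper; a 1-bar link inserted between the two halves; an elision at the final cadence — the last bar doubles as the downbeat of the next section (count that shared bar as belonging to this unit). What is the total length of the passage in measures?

12 measures

Basic parallel period: 4 + 4 = 8 bars.
8 (basic form) + 3 (introduction) + 1 (link) = 12.
The elision shares a bar with the next section but does not change this unit's count.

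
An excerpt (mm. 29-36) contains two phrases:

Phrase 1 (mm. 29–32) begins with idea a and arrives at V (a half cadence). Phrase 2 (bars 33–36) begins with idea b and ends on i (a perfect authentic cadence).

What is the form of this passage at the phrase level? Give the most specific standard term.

Phrase 1 ends with a half cadence (weaker) and phrase 2 with a perfect authentic cadence (stronger): antecedent + consequent = a period.
The two phrases open with different material (a / b), so the period is contrasting.

contrasting period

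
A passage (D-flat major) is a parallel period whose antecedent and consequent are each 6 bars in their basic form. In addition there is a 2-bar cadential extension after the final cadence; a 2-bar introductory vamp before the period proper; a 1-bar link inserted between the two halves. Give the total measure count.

Basic parallel period: 6 + 6 = 12 bars.
12 (basic form) + 2 (cadential extension) + 2 (introduction) + 1 (link) = 17.

17 measures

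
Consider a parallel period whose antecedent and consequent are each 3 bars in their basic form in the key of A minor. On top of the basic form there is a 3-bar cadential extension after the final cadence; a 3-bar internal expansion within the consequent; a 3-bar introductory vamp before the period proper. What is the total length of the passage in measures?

Basic parallel period: 3 + 3 = 6 bars.
6 (basic form) + 3 (cadential extension) + 3 (internal expansion) + 3 (introduction) = 15.

15 measures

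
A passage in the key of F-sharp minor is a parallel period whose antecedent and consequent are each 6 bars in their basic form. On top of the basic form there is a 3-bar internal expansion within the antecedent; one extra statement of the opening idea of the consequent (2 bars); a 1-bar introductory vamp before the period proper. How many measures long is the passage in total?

Basic parallel period: 6 + 6 = 12 bars.
12 (basic form) + 3 (internal expansion) + 2 (extra statement) + 1 (introduction) = 18.

18 measures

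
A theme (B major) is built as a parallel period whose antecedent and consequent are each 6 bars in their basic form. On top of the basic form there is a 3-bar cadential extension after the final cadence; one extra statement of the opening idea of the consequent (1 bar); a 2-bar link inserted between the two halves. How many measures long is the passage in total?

18 measures

Basic parallel period: 6 + 6 = 12 bars.
12 (basic form) + 3 (cadential extension) + 1 (extra statement) + 2 (link) = 18.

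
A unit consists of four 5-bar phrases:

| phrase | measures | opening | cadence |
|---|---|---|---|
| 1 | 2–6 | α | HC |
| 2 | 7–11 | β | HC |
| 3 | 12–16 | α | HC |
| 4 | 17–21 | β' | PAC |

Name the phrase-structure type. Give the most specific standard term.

parallel double period

Four phrases in two halves: the first half (mm. 2-11) ends with a half cadence, the second (mm. 12–21) with a perfect authentic cadence — a large antecedent–consequent pair, i.e. a double period.
Phrase 3 begins with the same material as phrase 1, making it parallel.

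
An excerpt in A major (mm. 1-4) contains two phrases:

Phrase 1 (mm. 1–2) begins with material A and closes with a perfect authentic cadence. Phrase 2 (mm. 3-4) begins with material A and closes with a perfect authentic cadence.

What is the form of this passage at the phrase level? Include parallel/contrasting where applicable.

repeated phrase

Both phrases have the same opening (A) and the same cadence (perfect authentic cadence): the second is a restatement, not a consequent, so this is a repeated phrase rather than a period.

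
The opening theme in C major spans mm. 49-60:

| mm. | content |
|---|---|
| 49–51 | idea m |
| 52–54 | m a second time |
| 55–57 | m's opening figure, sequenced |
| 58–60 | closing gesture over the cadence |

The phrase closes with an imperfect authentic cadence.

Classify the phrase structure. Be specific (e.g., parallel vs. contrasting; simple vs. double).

sentence

Basic idea (mm. 49–51) + its repetition (measures 52–54) form the presentation; fragmentation and cadence (mm. 55–60) form the continuation — the 12-bar whole is a sentence.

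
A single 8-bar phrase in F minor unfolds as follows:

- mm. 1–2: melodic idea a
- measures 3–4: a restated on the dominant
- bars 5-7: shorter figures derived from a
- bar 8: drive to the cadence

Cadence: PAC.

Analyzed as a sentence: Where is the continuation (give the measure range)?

After the presentation (mm. 1–4), the continuation covers the fragmentation through the cadence: bars 5-8.

measures 5–8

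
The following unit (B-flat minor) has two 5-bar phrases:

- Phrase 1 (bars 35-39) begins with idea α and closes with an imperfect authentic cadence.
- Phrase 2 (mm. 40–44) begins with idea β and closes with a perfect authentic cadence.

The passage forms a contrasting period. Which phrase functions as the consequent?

The phrase ending with the weaker cadence (imperfect authentic cadence) is the antecedent; the one ending more conclusively (perfect authentic cadence) is the consequent. The consequent is phrase 2.

phrase 2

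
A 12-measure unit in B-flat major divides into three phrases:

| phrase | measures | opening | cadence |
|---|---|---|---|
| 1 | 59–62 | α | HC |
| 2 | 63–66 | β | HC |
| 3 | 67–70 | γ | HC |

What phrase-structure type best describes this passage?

phrase group

The final phrase closes with a half cadence, which is not stronger than the preceding half cadence; the 3 phrases lack an overall antecedent–consequent design and so form a phrase group.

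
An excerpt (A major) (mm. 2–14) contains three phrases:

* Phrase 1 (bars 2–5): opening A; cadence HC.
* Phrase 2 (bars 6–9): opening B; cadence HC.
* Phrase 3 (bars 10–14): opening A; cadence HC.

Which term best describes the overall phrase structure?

The final phrase closes with a half cadence, which is not stronger than the preceding half cadence; the 3 phrases lack an overall antecedent–consequent design and so form a phrase group.

phrase group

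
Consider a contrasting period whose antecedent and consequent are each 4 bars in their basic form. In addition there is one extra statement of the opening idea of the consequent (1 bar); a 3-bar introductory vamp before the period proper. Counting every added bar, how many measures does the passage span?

Basic contrasting period: 4 + 4 = 8 bars.
8 (basic form) + 1 (extra statement) + 3 (introduction) = 12.

12 measures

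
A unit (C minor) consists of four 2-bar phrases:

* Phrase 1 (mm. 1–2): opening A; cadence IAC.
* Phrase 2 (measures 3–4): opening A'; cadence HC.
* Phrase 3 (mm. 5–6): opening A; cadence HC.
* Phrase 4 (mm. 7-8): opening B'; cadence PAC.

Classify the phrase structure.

parallel double period

Four phrases in two halves: the first half (mm. 1-4) ends with a half cadence, the second (mm. 5–8) with a perfect authentic cadence — a large antecedent–consequent pair, i.e. a double period.
Phrase 3 begins with the same material as phrase 1, making it parallel.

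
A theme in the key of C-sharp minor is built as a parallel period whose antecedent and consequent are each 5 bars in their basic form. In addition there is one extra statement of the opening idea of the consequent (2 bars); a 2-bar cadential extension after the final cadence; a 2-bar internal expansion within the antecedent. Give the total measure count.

Basic parallel period: 5 + 5 = 10 bars.
10 (basic form) + 2 (extra statement) + 2 (cadential extension) + 2 (internal expansion) = 16.

16 measures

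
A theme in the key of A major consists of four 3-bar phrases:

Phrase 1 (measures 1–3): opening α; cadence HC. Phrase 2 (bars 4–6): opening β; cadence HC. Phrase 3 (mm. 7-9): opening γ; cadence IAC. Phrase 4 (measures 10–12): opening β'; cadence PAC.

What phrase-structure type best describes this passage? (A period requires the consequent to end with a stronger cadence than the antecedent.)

Four phrases in two halves: the first half (mm. 1–6) ends with a half cadence, the second (measures 7–12) with a perfect authentic cadence — a large antecedent–consequent pair, i.e. a double period.
Phrase 3 begins with different material from phrase 1, making it contrasting.

contrasting double period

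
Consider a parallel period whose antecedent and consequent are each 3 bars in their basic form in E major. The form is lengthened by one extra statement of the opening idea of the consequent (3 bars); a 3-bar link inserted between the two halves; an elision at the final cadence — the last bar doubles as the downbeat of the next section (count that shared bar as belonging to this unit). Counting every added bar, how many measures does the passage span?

Basic parallel period: 3 + 3 = 6 bars.
6 (basic form) + 3 (extra statement) + 3 (link) = 12.
The elision shares a bar with the next section but does not change this unit's count.

12 measures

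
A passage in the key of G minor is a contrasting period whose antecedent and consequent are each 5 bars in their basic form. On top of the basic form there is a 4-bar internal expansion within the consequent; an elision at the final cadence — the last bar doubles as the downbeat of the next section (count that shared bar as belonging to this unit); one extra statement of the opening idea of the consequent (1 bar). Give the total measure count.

Basic contrasting period: 5 + 5 = 10 bars.
10 (basic form) + 4 (internal expansion) + 1 (extra statement) = 15.
The elision shares a bar with the next section but does not change this unit's count.

15 measures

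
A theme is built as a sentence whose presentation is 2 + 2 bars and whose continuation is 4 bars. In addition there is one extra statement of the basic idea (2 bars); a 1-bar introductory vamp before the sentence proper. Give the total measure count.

Basic sentence: 2 + 2 + 4 = 8 bars.
8 (basic form) + 2 (extra statement) + 1 (introduction) = 11.

11 measures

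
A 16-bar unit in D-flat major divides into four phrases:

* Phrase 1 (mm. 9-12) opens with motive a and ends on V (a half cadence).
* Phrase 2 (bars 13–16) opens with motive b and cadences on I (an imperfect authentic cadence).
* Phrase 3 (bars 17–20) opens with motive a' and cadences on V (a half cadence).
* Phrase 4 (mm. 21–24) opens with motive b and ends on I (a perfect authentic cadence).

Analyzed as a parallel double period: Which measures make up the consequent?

measures 17–24

In a double period the four phrases pair into a large antecedent (phrases 1–2, ending imperfect authentic cadence) and a large consequent (phrases 3–4, ending perfect authentic cadence). The consequent spans measures 17–24.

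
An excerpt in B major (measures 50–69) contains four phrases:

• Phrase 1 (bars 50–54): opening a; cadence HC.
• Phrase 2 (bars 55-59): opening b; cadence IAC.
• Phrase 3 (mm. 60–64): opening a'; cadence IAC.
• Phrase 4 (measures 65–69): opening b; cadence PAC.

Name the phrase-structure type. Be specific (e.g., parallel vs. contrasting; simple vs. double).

parallel double period

Four phrases in two halves: the first half (mm. 50–59) ends with an imperfect authentic cadence, the second (bars 60–69) with a perfect authentic cadence — a large antecedent–consequent pair, i.e. a double period.
Phrase 3 begins with the same material as phrase 1, making it parallel.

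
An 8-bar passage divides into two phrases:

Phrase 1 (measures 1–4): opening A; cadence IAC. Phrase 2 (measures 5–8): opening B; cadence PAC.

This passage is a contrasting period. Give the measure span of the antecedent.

measures 1–4

The antecedent is the phrase ending with the weaker cadence (imperfect authentic cadence, phrase 1) and the consequent the one ending more conclusively (perfect authentic cadence, phrase 2); the antecedent is mm. 1–4.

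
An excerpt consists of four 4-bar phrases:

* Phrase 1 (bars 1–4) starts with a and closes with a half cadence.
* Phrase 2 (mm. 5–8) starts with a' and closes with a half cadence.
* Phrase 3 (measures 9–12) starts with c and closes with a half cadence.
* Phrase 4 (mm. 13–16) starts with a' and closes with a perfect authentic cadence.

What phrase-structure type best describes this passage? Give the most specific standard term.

contrasting double period

Four phrases in two halves: the first half (mm. 1-8) ends with a half cadence, the second (mm. 9–16) with a perfect authentic cadence — a large antecedent–consequent pair, i.e. a double period.
Phrase 3 begins with different material from phrase 1, making it contrasting.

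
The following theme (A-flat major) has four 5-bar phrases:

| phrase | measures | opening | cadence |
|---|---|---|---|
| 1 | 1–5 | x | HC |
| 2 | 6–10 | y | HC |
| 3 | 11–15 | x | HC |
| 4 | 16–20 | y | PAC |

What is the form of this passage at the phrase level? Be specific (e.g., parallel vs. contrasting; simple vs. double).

parallel double period

Four phrases in two halves: the first half (measures 1–10) ends with a half cadence, the second (bars 11–20) with a perfect authentic cadence — a large antecedent–consequent pair, i.e. a double period.
Phrase 3 begins with the same material as phrase 1, making it parallel.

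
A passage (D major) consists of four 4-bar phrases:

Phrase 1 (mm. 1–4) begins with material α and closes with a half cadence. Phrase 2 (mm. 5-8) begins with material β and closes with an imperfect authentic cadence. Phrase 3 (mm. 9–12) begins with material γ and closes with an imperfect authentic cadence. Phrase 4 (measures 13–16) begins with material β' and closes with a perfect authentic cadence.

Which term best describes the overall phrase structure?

Four phrases in two halves: the first half (mm. 1–8) ends with an imperfect authentic cadence, the second (mm. 9-16) with a perfect authentic cadence — a large antecedent–consequent pair, i.e. a double period.
Phrase 3 begins with different material from phrase 1, making it contrasting.

contrasting double period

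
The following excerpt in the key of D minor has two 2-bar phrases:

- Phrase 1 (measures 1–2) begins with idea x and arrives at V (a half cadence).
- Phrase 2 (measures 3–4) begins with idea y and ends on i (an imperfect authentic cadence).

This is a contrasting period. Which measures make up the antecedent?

The phrase ending with the weaker cadence (half cadence) is the antecedent; the one ending more conclusively (imperfect authentic cadence) is the consequent. The antecedent is measures 1–2.

measures 1–2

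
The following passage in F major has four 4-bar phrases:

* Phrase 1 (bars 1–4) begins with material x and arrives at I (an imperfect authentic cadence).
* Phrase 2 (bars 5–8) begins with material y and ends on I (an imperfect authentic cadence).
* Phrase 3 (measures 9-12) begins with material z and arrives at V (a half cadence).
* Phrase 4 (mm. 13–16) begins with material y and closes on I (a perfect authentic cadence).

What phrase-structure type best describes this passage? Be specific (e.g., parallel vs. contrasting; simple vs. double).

Four phrases in two halves: the first half (mm. 1–8) ends with an imperfect authentic cadence, the second (mm. 9–16) with a perfect authentic cadence — a large antecedent–consequent pair, i.e. a double period.
Phrase 3 begins with different material from phrase 1, making it contrasting.

contrasting double period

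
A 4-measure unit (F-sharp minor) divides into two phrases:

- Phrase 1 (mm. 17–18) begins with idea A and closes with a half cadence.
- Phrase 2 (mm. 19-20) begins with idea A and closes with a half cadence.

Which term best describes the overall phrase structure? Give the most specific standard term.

Both phrases have the same opening (A) and the same cadence (half cadence): the second is a restatement, not a consequent, so this is a repeated phrase rather than a period.

repeated phrase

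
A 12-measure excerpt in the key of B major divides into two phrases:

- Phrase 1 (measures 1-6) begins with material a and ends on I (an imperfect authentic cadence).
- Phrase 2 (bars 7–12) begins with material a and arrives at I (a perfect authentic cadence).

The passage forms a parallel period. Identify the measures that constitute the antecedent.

The antecedent is the phrase ending with the weaker cadence (imperfect authentic cadence, phrase 1) and the consequent the one ending more conclusively (perfect authentic cadence, phrase 2); the antecedent is mm. 1-6.

measures 1–6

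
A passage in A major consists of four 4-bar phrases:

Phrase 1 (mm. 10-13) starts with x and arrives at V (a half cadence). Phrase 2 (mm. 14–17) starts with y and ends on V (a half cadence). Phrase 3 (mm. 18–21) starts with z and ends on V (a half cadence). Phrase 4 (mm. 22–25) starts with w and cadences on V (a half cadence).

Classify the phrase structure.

Phrase 4 ends with a half cadence, no stronger than phrase 2's half cadence, so the four phrases do not form a double period; nor do phrases 3–4 duplicate 1–2, so it is not a repeated period. With no phrase reaching a conclusive cadence, the passage is a phrase group.

phrase group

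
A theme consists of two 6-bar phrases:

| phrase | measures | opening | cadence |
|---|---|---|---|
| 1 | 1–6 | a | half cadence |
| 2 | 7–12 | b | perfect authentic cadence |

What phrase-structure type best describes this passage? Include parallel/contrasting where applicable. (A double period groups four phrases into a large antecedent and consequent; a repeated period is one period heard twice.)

contrasting period

Phrase 1 ends with a half cadence (weaker) and phrase 2 with a perfect authentic cadence (stronger): antecedent + consequent = a period.
The two phrases open with different material (a / b), so the period is contrasting.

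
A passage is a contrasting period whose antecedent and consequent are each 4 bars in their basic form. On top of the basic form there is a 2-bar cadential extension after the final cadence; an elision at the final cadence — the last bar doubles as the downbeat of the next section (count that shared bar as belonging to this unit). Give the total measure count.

Basic contrasting period: 4 + 4 = 8 bars.
8 (basic form) + 2 (cadential extension) = 10.
The elision shares a bar with the next section but does not change this unit's count.

10 measures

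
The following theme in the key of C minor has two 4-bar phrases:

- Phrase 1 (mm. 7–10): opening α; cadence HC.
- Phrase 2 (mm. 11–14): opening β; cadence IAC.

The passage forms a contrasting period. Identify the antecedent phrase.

The phrase ending with the weaker cadence (half cadence) is the antecedent; the one ending more conclusively (imperfect authentic cadence) is the consequent. The antecedent is phrase 1.

phrase 1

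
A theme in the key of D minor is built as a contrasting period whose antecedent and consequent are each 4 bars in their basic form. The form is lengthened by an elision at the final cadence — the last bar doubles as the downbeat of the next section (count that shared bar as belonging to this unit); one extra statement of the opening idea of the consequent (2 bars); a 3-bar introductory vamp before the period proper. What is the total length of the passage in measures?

13 measures

Basic contrasting period: 4 + 4 = 8 bars.
8 (basic form) + 2 (extra statement) + 3 (introduction) = 13.
The elision shares a bar with the next section but does not change this unit's count.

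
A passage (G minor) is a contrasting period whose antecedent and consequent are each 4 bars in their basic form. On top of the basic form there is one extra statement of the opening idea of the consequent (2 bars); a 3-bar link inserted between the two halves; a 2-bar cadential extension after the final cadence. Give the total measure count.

15 measures

Basic contrasting period: 4 + 4 = 8 bars.
8 (basic form) + 2 (extra statement) + 3 (link) + 2 (cadential extension) = 15.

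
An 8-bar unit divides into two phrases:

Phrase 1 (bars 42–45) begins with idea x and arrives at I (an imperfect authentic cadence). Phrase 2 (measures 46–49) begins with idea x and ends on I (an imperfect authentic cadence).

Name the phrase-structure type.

repeated phrase

Both phrases have the same opening (x) and the same cadence (imperfect authentic cadence): the second is a restatement, not a consequent, so this is a repeated phrase rather than a period.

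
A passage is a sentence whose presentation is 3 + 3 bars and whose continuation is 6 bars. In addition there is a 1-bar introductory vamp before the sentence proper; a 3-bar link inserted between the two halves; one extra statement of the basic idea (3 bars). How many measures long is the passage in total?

Basic sentence: 3 + 3 + 6 = 12 bars.
12 (basic form) + 1 (introduction) + 3 (link) + 3 (extra statement) = 19.

19 measures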